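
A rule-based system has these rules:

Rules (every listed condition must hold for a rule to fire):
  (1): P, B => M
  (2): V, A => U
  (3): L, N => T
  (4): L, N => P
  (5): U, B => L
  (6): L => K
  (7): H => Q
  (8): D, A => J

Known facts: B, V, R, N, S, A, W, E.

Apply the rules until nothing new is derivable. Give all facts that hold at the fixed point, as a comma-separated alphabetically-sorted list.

A, B, E, K, L, M, N, P, R, S, T, U, V, W

Round 1: (2) [V, A => U]. Adds U.
Round 2: (5) [U, B => L]. Adds L.
Round 3: (3) [L, N => T]; (4) [L, N => P]; (6) [L => K]. Adds T, P, K.
Round 4: (1) [P, B => M]. Adds M.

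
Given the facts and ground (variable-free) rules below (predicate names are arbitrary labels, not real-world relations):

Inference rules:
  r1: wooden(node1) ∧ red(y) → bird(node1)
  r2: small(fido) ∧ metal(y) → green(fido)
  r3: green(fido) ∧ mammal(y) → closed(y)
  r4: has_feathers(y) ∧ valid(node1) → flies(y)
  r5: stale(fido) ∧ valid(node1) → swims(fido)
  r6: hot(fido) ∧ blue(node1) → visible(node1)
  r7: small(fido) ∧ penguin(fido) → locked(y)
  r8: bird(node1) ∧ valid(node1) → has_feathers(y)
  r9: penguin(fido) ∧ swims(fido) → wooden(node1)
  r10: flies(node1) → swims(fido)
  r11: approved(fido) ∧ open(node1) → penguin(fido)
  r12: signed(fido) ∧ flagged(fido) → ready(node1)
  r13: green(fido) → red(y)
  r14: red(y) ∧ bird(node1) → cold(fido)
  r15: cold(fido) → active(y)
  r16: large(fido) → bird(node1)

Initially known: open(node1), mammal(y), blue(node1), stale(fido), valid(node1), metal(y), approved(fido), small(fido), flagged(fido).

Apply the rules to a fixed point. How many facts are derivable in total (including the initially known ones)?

[1] r2 [small(fido) ∧ metal(y) → green(fido)]; r5 [stale(fido) ∧ valid(node1) → swims(fido)]; r11 [approved(fido) ∧ open(node1) → penguin(fido)]. ⇒ new: green(fido), swims(fido), penguin(fido).
[2] r3 [green(fido) ∧ mammal(y) → closed(y)]; r7 [small(fido) ∧ penguin(fido) → locked(y)]; r9 [penguin(fido) ∧ swims(fido) → wooden(node1)]; r13 [green(fido) → red(y)]. ⇒ new: closed(y), locked(y), wooden(node1), red(y).
[3] r1 [wooden(node1) ∧ red(y) → bird(node1)]. ⇒ new: bird(node1).
[4] r8 [bird(node1) ∧ valid(node1) → has_feathers(y)]; r14 [red(y) ∧ bird(node1) → cold(fido)]. ⇒ new: has_feathers(y), cold(fido).
[5] r4 [has_feathers(y) ∧ valid(node1) → flies(y)]; r15 [cold(fido) → active(y)]. ⇒ new: flies(y), active(y).
Closure: {active(y), approved(fido), bird(node1), blue(node1), closed(y), cold(fido), flagged(fido), flies(y), green(fido), has_feathers(y), locked(y), mammal(y), metal(y), open(node1), penguin(fido), red(y), small(fido), stale(fido), swims(fido), valid(node1), wooden(node1)} — 21 facts.

21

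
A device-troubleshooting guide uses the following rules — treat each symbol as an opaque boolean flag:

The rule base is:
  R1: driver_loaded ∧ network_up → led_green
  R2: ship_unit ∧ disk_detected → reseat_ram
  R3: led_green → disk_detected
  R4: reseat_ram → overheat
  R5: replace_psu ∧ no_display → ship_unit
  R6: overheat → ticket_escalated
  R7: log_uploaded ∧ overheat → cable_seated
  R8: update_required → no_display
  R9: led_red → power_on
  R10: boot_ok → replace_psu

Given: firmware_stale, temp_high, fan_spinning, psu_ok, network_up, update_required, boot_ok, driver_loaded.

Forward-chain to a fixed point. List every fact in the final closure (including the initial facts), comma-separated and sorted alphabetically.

[1] R1 [driver_loaded ∧ network_up → led_green]; R8 [update_required → no_display]; R10 [boot_ok → replace_psu]. ⇒ new: led_green, no_display, replace_psu.
[2] R3 [led_green → disk_detected]; R5 [replace_psu ∧ no_display → ship_unit]. ⇒ new: disk_detected, ship_unit.
[3] R2 [ship_unit ∧ disk_detected → reseat_ram]. ⇒ new: reseat_ram.
[4] R4 [reseat_ram → overheat]. ⇒ new: overheat.
[5] R6 [overheat → ticket_escalated]. ⇒ new: ticket_escalated.

boot_ok, disk_detected, driver_loaded, fan_spinning, firmware_stale, led_green, network_up, no_display, overheat, psu_ok, replace_psu, reseat_ram, ship_unit, temp_high, ticket_escalated, update_required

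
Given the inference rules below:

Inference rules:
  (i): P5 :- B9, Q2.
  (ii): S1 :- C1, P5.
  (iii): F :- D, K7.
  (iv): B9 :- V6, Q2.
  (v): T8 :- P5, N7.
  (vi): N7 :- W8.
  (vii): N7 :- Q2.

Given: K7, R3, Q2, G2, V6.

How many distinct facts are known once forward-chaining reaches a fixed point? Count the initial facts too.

Round 1: (iv) [B9 :- V6, Q2.]; (vii) [N7 :- Q2.]. Adds B9, N7.
Round 2: (i) [P5 :- B9, Q2.]. Adds P5.
Round 3: (v) [T8 :- P5, N7.]. Adds T8.
Closure: {B9, G2, K7, N7, P5, Q2, R3, T8, V6} — 9 facts.

9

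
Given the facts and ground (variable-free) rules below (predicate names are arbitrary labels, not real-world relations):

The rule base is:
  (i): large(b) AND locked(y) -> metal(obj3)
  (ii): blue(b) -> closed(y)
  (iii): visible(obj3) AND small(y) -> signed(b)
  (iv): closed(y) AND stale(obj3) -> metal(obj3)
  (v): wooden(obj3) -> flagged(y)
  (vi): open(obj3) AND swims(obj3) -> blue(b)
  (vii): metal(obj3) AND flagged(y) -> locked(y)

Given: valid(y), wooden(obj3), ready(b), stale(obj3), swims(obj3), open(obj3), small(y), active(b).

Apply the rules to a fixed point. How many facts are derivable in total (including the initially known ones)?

Round 1 — (v), (vi), derive flagged(y), blue(b).
Round 2 — (ii), derive closed(y).
Round 3 — (iv), derive metal(obj3).
Round 4 — (vii), derive locked(y).
Closure: {active(b), blue(b), closed(y), flagged(y), locked(y), metal(obj3), open(obj3), ready(b), small(y), stale(obj3), swims(obj3), valid(y), wooden(obj3)} — 13 facts.

13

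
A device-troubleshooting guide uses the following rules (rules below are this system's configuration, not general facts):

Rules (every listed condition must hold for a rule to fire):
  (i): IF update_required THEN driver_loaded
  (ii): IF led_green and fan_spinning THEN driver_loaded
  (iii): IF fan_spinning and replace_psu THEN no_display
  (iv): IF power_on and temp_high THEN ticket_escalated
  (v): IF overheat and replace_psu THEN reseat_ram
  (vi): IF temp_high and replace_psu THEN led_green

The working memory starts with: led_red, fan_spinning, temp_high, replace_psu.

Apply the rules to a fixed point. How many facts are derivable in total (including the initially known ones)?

7

Round 1: (iii) [IF fan_spinning and replace_psu THEN no_display]; (vi) [IF temp_high and replace_psu THEN led_green]. Adds no_display, led_green.
Round 2: (ii) [IF led_green and fan_spinning THEN driver_loaded]. Adds driver_loaded.
Closure: {driver_loaded, fan_spinning, led_green, led_red, no_display, replace_psu, temp_high} — 7 facts.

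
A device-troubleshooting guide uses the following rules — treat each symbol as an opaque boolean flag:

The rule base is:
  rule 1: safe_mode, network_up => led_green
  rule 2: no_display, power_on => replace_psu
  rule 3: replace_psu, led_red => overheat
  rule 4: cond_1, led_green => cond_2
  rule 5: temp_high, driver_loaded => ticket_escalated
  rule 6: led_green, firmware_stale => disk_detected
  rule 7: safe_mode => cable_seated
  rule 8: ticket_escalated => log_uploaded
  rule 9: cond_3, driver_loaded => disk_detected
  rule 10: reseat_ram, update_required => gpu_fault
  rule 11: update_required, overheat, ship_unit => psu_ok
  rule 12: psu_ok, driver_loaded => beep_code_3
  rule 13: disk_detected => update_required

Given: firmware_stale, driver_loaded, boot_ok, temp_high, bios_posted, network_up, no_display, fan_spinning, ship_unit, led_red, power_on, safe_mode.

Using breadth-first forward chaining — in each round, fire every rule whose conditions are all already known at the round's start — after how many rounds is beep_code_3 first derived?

5

Round 1: rule 1 [safe_mode, network_up => led_green]; rule 2 [no_display, power_on => replace_psu]; rule 5 [temp_high, driver_loaded => ticket_escalated]; rule 7 [safe_mode => cable_seated]. Adds led_green, replace_psu, ticket_escalated, cable_seated.
Round 2: rule 3 [replace_psu, led_red => overheat]; rule 6 [led_green, firmware_stale => disk_detected]; rule 8 [ticket_escalated => log_uploaded]. Adds overheat, disk_detected, log_uploaded.
Round 3: rule 13 [disk_detected => update_required]. Adds update_required.
Round 4: rule 11 [update_required, overheat, ship_unit => psu_ok]. Adds psu_ok.
Round 5: rule 12 [psu_ok, driver_loaded => beep_code_3]. Adds beep_code_3.
beep_code_3 first appears in round 5.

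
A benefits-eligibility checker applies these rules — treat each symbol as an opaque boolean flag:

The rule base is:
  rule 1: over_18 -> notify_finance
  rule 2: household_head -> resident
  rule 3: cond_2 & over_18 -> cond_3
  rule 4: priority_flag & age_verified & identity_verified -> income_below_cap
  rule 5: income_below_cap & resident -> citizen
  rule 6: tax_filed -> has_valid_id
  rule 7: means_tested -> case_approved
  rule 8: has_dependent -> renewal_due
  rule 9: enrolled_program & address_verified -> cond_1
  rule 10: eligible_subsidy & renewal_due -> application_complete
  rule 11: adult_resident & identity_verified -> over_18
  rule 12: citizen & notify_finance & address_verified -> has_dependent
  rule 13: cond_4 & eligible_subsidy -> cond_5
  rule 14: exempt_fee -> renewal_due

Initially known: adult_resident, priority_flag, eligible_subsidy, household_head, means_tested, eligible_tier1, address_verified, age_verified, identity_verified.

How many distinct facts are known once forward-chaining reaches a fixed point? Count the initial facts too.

[1] rule 2 [household_head -> resident]; rule 4 [priority_flag & age_verified & identity_verified -> income_below_cap]; rule 7 [means_tested -> case_approved]; rule 11 [adult_resident & identity_verified -> over_18]. ⇒ new: resident, income_below_cap, case_approved, over_18.
[2] rule 1 [over_18 -> notify_finance]; rule 5 [income_below_cap & resident -> citizen]. ⇒ new: notify_finance, citizen.
[3] rule 12 [citizen & notify_finance & address_verified -> has_dependent]. ⇒ new: has_dependent.
[4] rule 8 [has_dependent -> renewal_due]. ⇒ new: renewal_due.
[5] rule 10 [eligible_subsidy & renewal_due -> application_complete]. ⇒ new: application_complete.
Closure: {address_verified, adult_resident, age_verified, application_complete, case_approved, citizen, eligible_subsidy, eligible_tier1, has_dependent, household_head, identity_verified, income_below_cap, means_tested, notify_finance, over_18, priority_flag, renewal_due, resident} — 18 facts.

18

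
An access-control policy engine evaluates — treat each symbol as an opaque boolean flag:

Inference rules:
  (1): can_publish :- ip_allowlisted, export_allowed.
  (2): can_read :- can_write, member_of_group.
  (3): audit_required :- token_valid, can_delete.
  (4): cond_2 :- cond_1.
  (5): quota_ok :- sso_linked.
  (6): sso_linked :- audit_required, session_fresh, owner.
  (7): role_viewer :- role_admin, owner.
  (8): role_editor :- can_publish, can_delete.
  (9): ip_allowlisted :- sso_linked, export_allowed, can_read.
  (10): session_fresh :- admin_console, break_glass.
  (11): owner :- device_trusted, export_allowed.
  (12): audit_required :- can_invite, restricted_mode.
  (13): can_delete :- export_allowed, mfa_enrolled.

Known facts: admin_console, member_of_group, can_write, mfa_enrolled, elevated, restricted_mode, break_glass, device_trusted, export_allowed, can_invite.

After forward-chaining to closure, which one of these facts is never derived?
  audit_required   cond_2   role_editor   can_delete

[1] (2) [can_read :- can_write, member_of_group.]; (10) [session_fresh :- admin_console, break_glass.]; (11) [owner :- device_trusted, export_allowed.]; (12) [audit_required :- can_invite, restricted_mode.]; (13) [can_delete :- export_allowed, mfa_enrolled.]. ⇒ new: can_read, session_fresh, owner, audit_required, can_delete.
[2] (6) [sso_linked :- audit_required, session_fresh, owner.]. ⇒ new: sso_linked.
[3] (5) [quota_ok :- sso_linked.]; (9) [ip_allowlisted :- sso_linked, export_allowed, can_read.]. ⇒ new: quota_ok, ip_allowlisted.
[4] (1) [can_publish :- ip_allowlisted, export_allowed.]. ⇒ new: can_publish.
[5] (8) [role_editor :- can_publish, can_delete.]. ⇒ new: role_editor.
Derived: role_editor (round 5), audit_required (round 1), can_delete (round 1). cond_2 never appears in any round.

cond_2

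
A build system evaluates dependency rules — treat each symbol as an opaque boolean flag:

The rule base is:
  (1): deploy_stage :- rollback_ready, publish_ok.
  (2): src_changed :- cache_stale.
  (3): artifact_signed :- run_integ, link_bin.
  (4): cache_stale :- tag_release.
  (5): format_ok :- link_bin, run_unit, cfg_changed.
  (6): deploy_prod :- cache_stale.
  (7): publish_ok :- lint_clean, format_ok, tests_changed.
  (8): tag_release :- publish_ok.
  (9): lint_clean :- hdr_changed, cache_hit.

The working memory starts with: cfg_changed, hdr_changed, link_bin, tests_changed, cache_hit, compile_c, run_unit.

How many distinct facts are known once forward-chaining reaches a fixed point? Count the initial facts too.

14

Round 1 fires (5), (9), giving format_ok, lint_clean.
Round 2 fires (7), giving publish_ok.
Round 3 fires (8), giving tag_release.
Round 4 fires (4), giving cache_stale.
Round 5 fires (2), (6), giving src_changed, deploy_prod.
Closure: {cache_hit, cache_stale, cfg_changed, compile_c, deploy_prod, format_ok, hdr_changed, link_bin, lint_clean, publish_ok, run_unit, src_changed, tag_release, tests_changed} — 14 facts.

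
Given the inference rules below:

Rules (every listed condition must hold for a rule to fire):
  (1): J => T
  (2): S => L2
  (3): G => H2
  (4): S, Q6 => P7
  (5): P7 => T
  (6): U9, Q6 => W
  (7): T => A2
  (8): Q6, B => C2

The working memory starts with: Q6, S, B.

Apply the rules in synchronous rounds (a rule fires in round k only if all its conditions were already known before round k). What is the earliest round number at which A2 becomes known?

3

Round 1 fires (2), (4), (8), giving L2, P7, C2.
Round 2 fires (5), giving T.
Round 3 fires (7), giving A2.
A2 first appears in round 3.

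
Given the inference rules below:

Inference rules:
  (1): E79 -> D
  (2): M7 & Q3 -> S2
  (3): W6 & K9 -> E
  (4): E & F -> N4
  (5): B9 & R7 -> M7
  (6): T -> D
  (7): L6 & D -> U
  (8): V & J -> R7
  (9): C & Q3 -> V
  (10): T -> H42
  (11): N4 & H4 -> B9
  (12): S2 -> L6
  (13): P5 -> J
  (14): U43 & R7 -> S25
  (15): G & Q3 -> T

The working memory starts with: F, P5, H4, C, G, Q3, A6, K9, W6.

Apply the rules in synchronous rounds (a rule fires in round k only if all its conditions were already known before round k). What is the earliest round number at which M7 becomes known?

4

Round 1 fires (3), (9), (13), (15), giving E, V, J, T.
Round 2 fires (4), (6), (8), (10), giving N4, D, R7, H42.
Round 3 fires (11), giving B9.
Round 4 fires (5), giving M7.
M7 first appears in round 4.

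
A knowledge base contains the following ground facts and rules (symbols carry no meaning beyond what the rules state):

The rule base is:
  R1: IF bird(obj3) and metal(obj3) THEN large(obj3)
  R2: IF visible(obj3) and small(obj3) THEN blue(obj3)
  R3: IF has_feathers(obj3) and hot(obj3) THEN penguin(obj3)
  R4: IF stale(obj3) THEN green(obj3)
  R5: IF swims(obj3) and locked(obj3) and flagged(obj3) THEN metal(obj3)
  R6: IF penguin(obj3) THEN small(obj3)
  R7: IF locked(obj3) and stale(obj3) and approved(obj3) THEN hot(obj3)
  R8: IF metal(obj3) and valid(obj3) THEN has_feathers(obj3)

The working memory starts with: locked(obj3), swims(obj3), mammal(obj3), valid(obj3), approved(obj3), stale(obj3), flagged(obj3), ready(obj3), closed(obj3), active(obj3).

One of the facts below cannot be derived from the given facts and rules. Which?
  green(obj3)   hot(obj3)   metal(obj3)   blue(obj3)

[1] R4 [IF stale(obj3) THEN green(obj3)]; R5 [IF swims(obj3) and locked(obj3) and flagged(obj3) THEN metal(obj3)]; R7 [IF locked(obj3) and stale(obj3) and approved(obj3) THEN hot(obj3)]. ⇒ new: green(obj3), metal(obj3), hot(obj3).
[2] R8 [IF metal(obj3) and valid(obj3) THEN has_feathers(obj3)]. ⇒ new: has_feathers(obj3).
[3] R3 [IF has_feathers(obj3) and hot(obj3) THEN penguin(obj3)]. ⇒ new: penguin(obj3).
[4] R6 [IF penguin(obj3) THEN small(obj3)]. ⇒ new: small(obj3).
Derived: green(obj3) (round 1), metal(obj3) (round 1), hot(obj3) (round 1). blue(obj3) never appears in any round.

blue(obj3)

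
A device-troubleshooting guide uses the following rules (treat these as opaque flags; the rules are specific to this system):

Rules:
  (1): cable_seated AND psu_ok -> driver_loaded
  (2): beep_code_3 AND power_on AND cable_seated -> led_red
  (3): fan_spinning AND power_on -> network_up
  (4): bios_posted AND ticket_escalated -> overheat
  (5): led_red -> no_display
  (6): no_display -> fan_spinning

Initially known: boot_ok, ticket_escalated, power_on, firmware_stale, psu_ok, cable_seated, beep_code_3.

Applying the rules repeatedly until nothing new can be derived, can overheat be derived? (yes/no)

Round 1: (1) [cable_seated AND psu_ok -> driver_loaded]; (2) [beep_code_3 AND power_on AND cable_seated -> led_red]. New: driver_loaded, led_red.
Round 2: (5) [led_red -> no_display]. New: no_display.
Round 3: (6) [no_display -> fan_spinning]. New: fan_spinning.
Round 4: (3) [fan_spinning AND power_on -> network_up]. New: network_up.
Fixed point reached. overheat is concluded only by (4); (4) needs bios_posted (never derived).

no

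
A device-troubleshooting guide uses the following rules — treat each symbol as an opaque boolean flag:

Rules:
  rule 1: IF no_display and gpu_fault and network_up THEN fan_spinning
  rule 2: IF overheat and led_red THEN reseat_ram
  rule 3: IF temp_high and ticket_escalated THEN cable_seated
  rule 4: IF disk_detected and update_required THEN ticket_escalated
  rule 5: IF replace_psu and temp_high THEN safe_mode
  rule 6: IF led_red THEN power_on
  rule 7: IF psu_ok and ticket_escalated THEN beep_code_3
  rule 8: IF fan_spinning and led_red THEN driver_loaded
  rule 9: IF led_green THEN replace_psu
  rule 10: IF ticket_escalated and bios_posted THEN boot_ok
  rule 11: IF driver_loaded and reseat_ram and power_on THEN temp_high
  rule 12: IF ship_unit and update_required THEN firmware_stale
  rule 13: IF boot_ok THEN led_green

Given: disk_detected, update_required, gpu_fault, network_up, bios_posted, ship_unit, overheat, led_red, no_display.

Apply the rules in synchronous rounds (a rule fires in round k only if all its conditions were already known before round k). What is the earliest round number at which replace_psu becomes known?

Round 1 fires rule 1, rule 2, rule 4, rule 6, rule 12, giving fan_spinning, reseat_ram, ticket_escalated, power_on, firmware_stale.
Round 2 fires rule 8, rule 10, giving driver_loaded, boot_ok.
Round 3 fires rule 11, rule 13, giving temp_high, led_green.
Round 4 fires rule 3, rule 9, giving cable_seated, replace_psu.
replace_psu first appears in round 4.

4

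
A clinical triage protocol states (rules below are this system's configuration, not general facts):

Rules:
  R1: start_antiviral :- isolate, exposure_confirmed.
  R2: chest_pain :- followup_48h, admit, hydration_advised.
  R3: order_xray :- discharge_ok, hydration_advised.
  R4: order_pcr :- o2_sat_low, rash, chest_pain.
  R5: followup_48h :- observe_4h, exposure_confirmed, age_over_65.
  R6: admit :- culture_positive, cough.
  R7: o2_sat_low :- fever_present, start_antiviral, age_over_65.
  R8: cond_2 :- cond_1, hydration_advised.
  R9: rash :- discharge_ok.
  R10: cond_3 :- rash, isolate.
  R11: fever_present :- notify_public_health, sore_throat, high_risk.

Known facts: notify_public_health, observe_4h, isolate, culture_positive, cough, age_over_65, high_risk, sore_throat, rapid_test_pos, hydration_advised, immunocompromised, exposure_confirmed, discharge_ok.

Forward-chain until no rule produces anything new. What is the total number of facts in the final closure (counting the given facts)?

Round 1: R1 [start_antiviral :- isolate, exposure_confirmed.]; R3 [order_xray :- discharge_ok, hydration_advised.]; R5 [followup_48h :- observe_4h, exposure_confirmed, age_over_65.]; R6 [admit :- culture_positive, cough.]; R9 [rash :- discharge_ok.]; R11 [fever_present :- notify_public_health, sore_throat, high_risk.]. Adds start_antiviral, order_xray, followup_48h, admit, rash, fever_present.
Round 2: R2 [chest_pain :- followup_48h, admit, hydration_advised.]; R7 [o2_sat_low :- fever_present, start_antiviral, age_over_65.]; R10 [cond_3 :- rash, isolate.]. Adds chest_pain, o2_sat_low, cond_3.
Round 3: R4 [order_pcr :- o2_sat_low, rash, chest_pain.]. Adds order_pcr.
Closure: {admit, age_over_65, chest_pain, cond_3, cough, culture_positive, discharge_ok, exposure_confirmed, fever_present, followup_48h, high_risk, hydration_advised, immunocompromised, isolate, notify_public_health, o2_sat_low, observe_4h, order_pcr, order_xray, rapid_test_pos, rash, sore_throat, start_antiviral} — 23 facts.

23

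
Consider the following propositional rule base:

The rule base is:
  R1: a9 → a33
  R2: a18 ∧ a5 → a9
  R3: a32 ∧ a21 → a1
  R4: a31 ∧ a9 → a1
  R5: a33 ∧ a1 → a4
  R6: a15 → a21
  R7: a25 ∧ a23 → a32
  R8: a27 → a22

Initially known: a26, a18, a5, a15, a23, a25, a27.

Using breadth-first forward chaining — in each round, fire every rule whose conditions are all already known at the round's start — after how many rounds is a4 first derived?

3

Round 1 fires R2, R6, R7, R8, giving a9, a21, a32, a22.
Round 2 fires R1, R3, giving a33, a1.
Round 3 fires R5, giving a4.
a4 first appears in round 3.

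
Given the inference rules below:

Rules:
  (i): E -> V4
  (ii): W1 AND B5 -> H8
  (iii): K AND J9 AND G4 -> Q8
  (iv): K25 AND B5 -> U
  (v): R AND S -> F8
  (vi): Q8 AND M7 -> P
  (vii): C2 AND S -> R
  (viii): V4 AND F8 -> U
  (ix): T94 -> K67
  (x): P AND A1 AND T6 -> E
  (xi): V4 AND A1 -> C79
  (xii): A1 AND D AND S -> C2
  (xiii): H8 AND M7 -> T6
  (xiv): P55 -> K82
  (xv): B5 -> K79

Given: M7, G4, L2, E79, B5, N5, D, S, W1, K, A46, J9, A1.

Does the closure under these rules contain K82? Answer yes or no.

no

[1] (ii) [W1 AND B5 -> H8]; (iii) [K AND J9 AND G4 -> Q8]; (xii) [A1 AND D AND S -> C2]; (xv) [B5 -> K79]. ⇒ new: H8, Q8, C2, K79.
[2] (vi) [Q8 AND M7 -> P]; (vii) [C2 AND S -> R]; (xiii) [H8 AND M7 -> T6]. ⇒ new: P, R, T6.
[3] (v) [R AND S -> F8]; (x) [P AND A1 AND T6 -> E]. ⇒ new: F8, E.
[4] (i) [E -> V4]. ⇒ new: V4.
[5] (viii) [V4 AND F8 -> U]; (xi) [V4 AND A1 -> C79]. ⇒ new: U, C79.
Fixed point reached. K82 is concluded only by (xiv); (xiv) needs P55 (never derived).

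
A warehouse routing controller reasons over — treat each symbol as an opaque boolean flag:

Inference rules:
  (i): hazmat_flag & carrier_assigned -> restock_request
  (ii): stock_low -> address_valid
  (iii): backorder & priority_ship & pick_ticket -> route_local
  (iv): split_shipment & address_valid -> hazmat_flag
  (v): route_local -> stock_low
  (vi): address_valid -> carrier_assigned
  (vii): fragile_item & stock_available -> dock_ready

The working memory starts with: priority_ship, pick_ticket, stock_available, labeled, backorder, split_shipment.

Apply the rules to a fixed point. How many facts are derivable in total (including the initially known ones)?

12

[1] (iii) [backorder & priority_ship & pick_ticket -> route_local]. ⇒ new: route_local.
[2] (v) [route_local -> stock_low]. ⇒ new: stock_low.
[3] (ii) [stock_low -> address_valid]. ⇒ new: address_valid.
[4] (iv) [split_shipment & address_valid -> hazmat_flag]; (vi) [address_valid -> carrier_assigned]. ⇒ new: hazmat_flag, carrier_assigned.
[5] (i) [hazmat_flag & carrier_assigned -> restock_request]. ⇒ new: restock_request.
Closure: {address_valid, backorder, carrier_assigned, hazmat_flag, labeled, pick_ticket, priority_ship, restock_request, route_local, split_shipment, stock_available, stock_low} — 12 facts.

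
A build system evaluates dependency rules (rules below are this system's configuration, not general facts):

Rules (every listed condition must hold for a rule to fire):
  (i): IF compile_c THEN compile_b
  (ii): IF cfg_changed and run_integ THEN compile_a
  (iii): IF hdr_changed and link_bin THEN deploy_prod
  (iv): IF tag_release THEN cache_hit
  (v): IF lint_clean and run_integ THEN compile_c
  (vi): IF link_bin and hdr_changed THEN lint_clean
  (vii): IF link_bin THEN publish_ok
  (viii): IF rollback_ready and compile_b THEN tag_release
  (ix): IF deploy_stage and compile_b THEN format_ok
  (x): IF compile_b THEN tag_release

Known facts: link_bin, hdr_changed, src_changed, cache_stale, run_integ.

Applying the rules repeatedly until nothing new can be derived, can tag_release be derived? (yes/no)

Round 1: (iii) [IF hdr_changed and link_bin THEN deploy_prod]; (vi) [IF link_bin and hdr_changed THEN lint_clean]; (vii) [IF link_bin THEN publish_ok]. Adds deploy_prod, lint_clean, publish_ok.
Round 2: (v) [IF lint_clean and run_integ THEN compile_c]. Adds compile_c.
Round 3: (i) [IF compile_c THEN compile_b]. Adds compile_b.
Round 4: (x) [IF compile_b THEN tag_release]. Adds tag_release.
Round 5: (iv) [IF tag_release THEN cache_hit]. Adds cache_hit.
tag_release appears in round 4, so it is derivable.

yes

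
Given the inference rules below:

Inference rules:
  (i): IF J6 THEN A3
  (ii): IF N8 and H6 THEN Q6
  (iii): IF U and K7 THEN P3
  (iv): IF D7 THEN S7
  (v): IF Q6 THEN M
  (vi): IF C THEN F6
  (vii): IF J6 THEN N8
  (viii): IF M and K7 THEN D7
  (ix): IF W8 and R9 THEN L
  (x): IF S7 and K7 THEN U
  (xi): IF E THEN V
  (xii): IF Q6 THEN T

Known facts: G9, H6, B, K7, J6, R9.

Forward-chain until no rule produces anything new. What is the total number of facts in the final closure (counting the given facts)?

15

Round 1: (i) [IF J6 THEN A3]; (vii) [IF J6 THEN N8]. Adds A3, N8.
Round 2: (ii) [IF N8 and H6 THEN Q6]. Adds Q6.
Round 3: (v) [IF Q6 THEN M]; (xii) [IF Q6 THEN T]. Adds M, T.
Round 4: (viii) [IF M and K7 THEN D7]. Adds D7.
Round 5: (iv) [IF D7 THEN S7]. Adds S7.
Round 6: (x) [IF S7 and K7 THEN U]. Adds U.
Round 7: (iii) [IF U and K7 THEN P3]. Adds P3.
Closure: {A3, B, D7, G9, H6, J6, K7, M, N8, P3, Q6, R9, S7, T, U} — 15 facts.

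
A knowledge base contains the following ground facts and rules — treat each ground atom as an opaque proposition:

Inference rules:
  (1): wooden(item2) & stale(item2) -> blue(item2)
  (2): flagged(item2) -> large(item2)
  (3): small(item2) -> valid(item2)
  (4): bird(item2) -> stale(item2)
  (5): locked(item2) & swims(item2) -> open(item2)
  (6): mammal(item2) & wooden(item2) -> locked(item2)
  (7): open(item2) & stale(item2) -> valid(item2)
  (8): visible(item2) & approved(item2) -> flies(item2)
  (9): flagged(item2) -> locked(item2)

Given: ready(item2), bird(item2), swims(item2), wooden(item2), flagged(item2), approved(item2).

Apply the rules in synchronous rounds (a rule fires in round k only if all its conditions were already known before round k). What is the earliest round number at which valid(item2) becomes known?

3

[1] (2) [flagged(item2) -> large(item2)]; (4) [bird(item2) -> stale(item2)]; (9) [flagged(item2) -> locked(item2)]. ⇒ new: large(item2), stale(item2), locked(item2).
[2] (1) [wooden(item2) & stale(item2) -> blue(item2)]; (5) [locked(item2) & swims(item2) -> open(item2)]. ⇒ new: blue(item2), open(item2).
[3] (7) [open(item2) & stale(item2) -> valid(item2)]. ⇒ new: valid(item2).
valid(item2) first appears in round 3.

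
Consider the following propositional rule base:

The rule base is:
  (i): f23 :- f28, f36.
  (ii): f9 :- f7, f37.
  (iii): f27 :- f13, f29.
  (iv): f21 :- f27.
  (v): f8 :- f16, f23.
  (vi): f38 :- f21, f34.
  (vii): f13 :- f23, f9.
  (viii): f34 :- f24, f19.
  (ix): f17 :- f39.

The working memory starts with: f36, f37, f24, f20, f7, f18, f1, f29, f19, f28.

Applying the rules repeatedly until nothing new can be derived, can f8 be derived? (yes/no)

no

Round 1 fires (i), (ii), (viii), giving f23, f9, f34.
Round 2 fires (vii), giving f13.
Round 3 fires (iii), giving f27.
Round 4 fires (iv), giving f21.
Round 5 fires (vi), giving f38.
Fixed point reached. f8 is concluded only by (v); (v) needs f16 (never derived).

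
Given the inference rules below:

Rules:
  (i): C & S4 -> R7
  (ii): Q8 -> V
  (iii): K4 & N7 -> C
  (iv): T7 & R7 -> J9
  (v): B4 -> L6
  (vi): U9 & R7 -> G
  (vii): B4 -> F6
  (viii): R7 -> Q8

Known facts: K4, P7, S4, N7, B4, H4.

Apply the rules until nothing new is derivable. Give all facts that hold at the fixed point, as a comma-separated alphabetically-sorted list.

B4, C, F6, H4, K4, L6, N7, P7, Q8, R7, S4, V

Round 1 fires (iii), (v), (vii), giving C, L6, F6.
Round 2 fires (i), giving R7.
Round 3 fires (viii), giving Q8.
Round 4 fires (ii), giving V.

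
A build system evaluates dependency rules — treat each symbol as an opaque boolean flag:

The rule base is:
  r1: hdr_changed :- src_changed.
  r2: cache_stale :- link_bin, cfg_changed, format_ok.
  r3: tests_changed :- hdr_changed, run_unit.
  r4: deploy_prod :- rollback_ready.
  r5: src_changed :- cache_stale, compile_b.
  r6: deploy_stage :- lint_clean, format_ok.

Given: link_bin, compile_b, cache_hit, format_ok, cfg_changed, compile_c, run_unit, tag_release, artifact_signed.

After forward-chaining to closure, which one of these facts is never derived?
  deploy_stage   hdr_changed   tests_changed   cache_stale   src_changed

deploy_stage

Round 1: r2 [cache_stale :- link_bin, cfg_changed, format_ok.]. New: cache_stale.
Round 2: r5 [src_changed :- cache_stale, compile_b.]. New: src_changed.
Round 3: r1 [hdr_changed :- src_changed.]. New: hdr_changed.
Round 4: r3 [tests_changed :- hdr_changed, run_unit.]. New: tests_changed.
Derived: cache_stale (round 1), src_changed (round 2), tests_changed (round 4), hdr_changed (round 3). deploy_stage never appears in any round.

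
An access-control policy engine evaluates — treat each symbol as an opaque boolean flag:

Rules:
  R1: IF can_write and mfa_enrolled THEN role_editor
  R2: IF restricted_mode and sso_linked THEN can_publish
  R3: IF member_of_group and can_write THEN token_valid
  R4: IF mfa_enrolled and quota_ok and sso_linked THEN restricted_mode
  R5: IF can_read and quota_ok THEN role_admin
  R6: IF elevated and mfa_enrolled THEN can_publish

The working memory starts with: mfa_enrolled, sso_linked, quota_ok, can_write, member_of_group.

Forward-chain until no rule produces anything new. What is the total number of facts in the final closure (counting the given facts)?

Round 1 — R1, R3, R4, derive role_editor, token_valid, restricted_mode.
Round 2 — R2, derive can_publish.
Closure: {can_publish, can_write, member_of_group, mfa_enrolled, quota_ok, restricted_mode, role_editor, sso_linked, token_valid} — 9 facts.

9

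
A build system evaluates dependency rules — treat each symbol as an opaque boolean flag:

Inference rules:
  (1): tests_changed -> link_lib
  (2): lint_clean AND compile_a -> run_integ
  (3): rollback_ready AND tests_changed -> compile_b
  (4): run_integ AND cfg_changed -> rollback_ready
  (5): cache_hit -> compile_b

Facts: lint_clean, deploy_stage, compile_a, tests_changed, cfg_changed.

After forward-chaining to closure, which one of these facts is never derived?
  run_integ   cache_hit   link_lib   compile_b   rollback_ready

[1] (1) [tests_changed -> link_lib]; (2) [lint_clean AND compile_a -> run_integ]. ⇒ new: link_lib, run_integ.
[2] (4) [run_integ AND cfg_changed -> rollback_ready]. ⇒ new: rollback_ready.
[3] (3) [rollback_ready AND tests_changed -> compile_b]. ⇒ new: compile_b.
Derived: rollback_ready (round 2), run_integ (round 1), link_lib (round 1), compile_b (round 3). cache_hit never appears in any round.

cache_hit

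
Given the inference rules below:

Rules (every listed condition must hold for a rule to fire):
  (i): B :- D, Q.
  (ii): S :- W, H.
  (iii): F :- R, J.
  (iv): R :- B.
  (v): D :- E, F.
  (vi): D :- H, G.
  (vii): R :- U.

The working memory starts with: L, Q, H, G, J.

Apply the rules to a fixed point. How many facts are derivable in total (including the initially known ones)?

[1] (vi) [D :- H, G.]. ⇒ new: D.
[2] (i) [B :- D, Q.]. ⇒ new: B.
[3] (iv) [R :- B.]. ⇒ new: R.
[4] (iii) [F :- R, J.]. ⇒ new: F.
Closure: {B, D, F, G, H, J, L, Q, R} — 9 facts.

9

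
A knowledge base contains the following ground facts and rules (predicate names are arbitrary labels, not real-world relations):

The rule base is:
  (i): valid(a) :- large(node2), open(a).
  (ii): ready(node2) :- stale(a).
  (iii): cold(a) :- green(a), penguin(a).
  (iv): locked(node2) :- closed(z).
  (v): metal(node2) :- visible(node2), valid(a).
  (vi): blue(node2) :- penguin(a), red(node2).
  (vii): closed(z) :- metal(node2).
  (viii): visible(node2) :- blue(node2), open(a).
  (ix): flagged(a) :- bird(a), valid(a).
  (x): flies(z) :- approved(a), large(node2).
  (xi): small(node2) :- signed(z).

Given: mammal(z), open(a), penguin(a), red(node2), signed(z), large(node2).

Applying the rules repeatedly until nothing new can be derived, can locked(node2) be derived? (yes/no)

yes

[1] (i) [valid(a) :- large(node2), open(a).]; (vi) [blue(node2) :- penguin(a), red(node2).]; (xi) [small(node2) :- signed(z).]. ⇒ new: valid(a), blue(node2), small(node2).
[2] (viii) [visible(node2) :- blue(node2), open(a).]. ⇒ new: visible(node2).
[3] (v) [metal(node2) :- visible(node2), valid(a).]. ⇒ new: metal(node2).
[4] (vii) [closed(z) :- metal(node2).]. ⇒ new: closed(z).
[5] (iv) [locked(node2) :- closed(z).]. ⇒ new: locked(node2).
locked(node2) appears in round 5, so it is derivable.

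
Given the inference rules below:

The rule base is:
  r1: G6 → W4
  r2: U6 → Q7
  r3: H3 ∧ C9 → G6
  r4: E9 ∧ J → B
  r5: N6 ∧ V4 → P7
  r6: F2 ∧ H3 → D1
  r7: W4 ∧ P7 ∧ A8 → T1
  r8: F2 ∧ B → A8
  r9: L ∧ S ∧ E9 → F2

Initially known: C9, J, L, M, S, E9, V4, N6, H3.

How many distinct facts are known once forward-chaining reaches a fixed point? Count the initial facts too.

Round 1 — r3, r4, r5, r9, derive G6, B, P7, F2.
Round 2 — r1, r6, r8, derive W4, D1, A8.
Round 3 — r7, derive T1.
Closure: {A8, B, C9, D1, E9, F2, G6, H3, J, L, M, N6, P7, S, T1, V4, W4} — 17 facts.

17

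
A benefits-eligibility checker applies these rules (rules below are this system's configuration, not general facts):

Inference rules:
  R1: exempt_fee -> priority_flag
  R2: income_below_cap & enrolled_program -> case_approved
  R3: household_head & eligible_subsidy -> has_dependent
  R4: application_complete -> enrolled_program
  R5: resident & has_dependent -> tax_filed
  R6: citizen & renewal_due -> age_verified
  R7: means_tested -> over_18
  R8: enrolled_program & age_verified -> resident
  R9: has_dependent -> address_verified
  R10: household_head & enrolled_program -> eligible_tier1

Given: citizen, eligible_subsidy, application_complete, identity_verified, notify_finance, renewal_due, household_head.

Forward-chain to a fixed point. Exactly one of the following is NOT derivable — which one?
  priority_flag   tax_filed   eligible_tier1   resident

Round 1 fires R3, R4, R6, giving has_dependent, enrolled_program, age_verified.
Round 2 fires R8, R9, R10, giving resident, address_verified, eligible_tier1.
Round 3 fires R5, giving tax_filed.
Derived: tax_filed (round 3), eligible_tier1 (round 2), resident (round 2). priority_flag never appears in any round.

priority_flag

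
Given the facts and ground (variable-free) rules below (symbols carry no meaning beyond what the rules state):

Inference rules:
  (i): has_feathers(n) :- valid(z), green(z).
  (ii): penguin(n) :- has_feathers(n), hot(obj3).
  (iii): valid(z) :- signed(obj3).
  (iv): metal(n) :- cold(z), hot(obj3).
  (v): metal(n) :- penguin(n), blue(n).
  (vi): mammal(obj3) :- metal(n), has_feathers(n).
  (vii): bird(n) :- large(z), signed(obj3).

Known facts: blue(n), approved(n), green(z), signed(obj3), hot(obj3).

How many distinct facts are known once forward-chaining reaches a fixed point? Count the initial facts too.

Round 1 fires (iii), giving valid(z).
Round 2 fires (i), giving has_feathers(n).
Round 3 fires (ii), giving penguin(n).
Round 4 fires (v), giving metal(n).
Round 5 fires (vi), giving mammal(obj3).
Closure: {approved(n), blue(n), green(z), has_feathers(n), hot(obj3), mammal(obj3), metal(n), penguin(n), signed(obj3), valid(z)} — 10 facts.

10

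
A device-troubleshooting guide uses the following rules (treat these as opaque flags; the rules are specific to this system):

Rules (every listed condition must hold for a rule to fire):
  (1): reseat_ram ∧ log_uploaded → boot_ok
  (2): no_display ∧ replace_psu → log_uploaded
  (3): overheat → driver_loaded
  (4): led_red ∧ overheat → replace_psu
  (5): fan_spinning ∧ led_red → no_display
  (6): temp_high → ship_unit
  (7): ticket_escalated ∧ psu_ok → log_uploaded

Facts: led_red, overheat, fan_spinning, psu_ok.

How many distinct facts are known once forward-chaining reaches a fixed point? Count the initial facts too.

Round 1: (3) [overheat → driver_loaded]; (4) [led_red ∧ overheat → replace_psu]; (5) [fan_spinning ∧ led_red → no_display]. Adds driver_loaded, replace_psu, no_display.
Round 2: (2) [no_display ∧ replace_psu → log_uploaded]. Adds log_uploaded.
Closure: {driver_loaded, fan_spinning, led_red, log_uploaded, no_display, overheat, psu_ok, replace_psu} — 8 facts.

8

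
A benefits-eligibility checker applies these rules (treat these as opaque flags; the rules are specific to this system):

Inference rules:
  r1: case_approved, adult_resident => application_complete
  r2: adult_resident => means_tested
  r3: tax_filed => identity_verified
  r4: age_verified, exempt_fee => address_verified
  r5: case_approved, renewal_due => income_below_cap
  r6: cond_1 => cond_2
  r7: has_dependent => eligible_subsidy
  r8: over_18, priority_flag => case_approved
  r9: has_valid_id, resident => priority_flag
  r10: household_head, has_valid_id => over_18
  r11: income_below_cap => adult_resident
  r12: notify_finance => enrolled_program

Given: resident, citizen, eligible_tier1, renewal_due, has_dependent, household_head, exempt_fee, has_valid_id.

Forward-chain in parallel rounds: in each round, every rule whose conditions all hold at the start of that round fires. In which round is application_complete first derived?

5

[1] r7 [has_dependent => eligible_subsidy]; r9 [has_valid_id, resident => priority_flag]; r10 [household_head, has_valid_id => over_18]. ⇒ new: eligible_subsidy, priority_flag, over_18.
[2] r8 [over_18, priority_flag => case_approved]. ⇒ new: case_approved.
[3] r5 [case_approved, renewal_due => income_below_cap]. ⇒ new: income_below_cap.
[4] r11 [income_below_cap => adult_resident]. ⇒ new: adult_resident.
[5] r1 [case_approved, adult_resident => application_complete]; r2 [adult_resident => means_tested]. ⇒ new: application_complete, means_tested.
application_complete first appears in round 5.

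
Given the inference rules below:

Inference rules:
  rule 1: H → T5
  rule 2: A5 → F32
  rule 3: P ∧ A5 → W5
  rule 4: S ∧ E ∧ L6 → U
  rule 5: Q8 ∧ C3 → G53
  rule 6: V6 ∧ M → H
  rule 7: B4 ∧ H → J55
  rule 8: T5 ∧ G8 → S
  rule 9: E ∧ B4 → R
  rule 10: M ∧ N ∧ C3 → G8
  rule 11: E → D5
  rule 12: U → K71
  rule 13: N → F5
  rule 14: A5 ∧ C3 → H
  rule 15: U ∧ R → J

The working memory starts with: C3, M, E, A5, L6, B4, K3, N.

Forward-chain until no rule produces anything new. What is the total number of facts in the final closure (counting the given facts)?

20

Round 1: rule 2 [A5 → F32]; rule 9 [E ∧ B4 → R]; rule 10 [M ∧ N ∧ C3 → G8]; rule 11 [E → D5]; rule 13 [N → F5]; rule 14 [A5 ∧ C3 → H]. New: F32, R, G8, D5, F5, H.
Round 2: rule 1 [H → T5]; rule 7 [B4 ∧ H → J55]. New: T5, J55.
Round 3: rule 8 [T5 ∧ G8 → S]. New: S.
Round 4: rule 4 [S ∧ E ∧ L6 → U]. New: U.
Round 5: rule 12 [U → K71]; rule 15 [U ∧ R → J]. New: K71, J.
Closure: {A5, B4, C3, D5, E, F32, F5, G8, H, J, J55, K3, K71, L6, M, N, R, S, T5, U} — 20 facts.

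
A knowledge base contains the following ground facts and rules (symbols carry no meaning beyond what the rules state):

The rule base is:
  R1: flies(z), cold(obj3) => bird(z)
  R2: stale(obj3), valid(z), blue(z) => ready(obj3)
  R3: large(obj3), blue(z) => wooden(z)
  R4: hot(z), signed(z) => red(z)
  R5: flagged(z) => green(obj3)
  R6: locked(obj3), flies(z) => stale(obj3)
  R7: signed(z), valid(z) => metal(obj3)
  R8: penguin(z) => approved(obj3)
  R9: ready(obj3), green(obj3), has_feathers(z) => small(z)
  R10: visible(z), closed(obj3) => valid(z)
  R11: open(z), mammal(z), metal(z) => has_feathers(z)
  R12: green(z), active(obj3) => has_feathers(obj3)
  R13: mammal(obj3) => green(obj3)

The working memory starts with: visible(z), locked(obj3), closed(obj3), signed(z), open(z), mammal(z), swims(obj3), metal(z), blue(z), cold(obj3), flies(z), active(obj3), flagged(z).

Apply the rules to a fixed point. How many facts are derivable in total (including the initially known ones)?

21

Round 1 fires R1, R5, R6, R10, R11, giving bird(z), green(obj3), stale(obj3), valid(z), has_feathers(z).
Round 2 fires R2, R7, giving ready(obj3), metal(obj3).
Round 3 fires R9, giving small(z).
Closure: {active(obj3), bird(z), blue(z), closed(obj3), cold(obj3), flagged(z), flies(z), green(obj3), has_feathers(z), locked(obj3), mammal(z), metal(obj3), metal(z), open(z), ready(obj3), signed(z), small(z), stale(obj3), swims(obj3), valid(z), visible(z)} — 21 facts.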